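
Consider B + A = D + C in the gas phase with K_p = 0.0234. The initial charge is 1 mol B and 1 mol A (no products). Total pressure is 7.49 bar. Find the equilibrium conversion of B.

Take 1 mol B as basis and let X be its fractional conversion, so ξ = X.
Moles: n_B = 1 − X; n_A = 1 − X; n_D = X; n_C = X.
n_T stays at 2 (no change in mole number).
y_i = n_i/n_T, p_i = y_i·P. K_p = p_D p_C / (p_B p_A).
This yields a degree-2 equation in X; solving on (0,1), X = 0.133.

X = 0.133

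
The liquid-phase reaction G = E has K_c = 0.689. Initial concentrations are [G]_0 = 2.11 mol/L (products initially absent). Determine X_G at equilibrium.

X = 0.408

Let X = conversion of G; extent ξ = 2.11·X mol/L.
Concentrations: [G] = 2.11 − 2.11X; [E] = 2.11X.
K_c = [E] / ([G]).
This equals 0.689 at X = 0.408 (the root in 0 < X < 1).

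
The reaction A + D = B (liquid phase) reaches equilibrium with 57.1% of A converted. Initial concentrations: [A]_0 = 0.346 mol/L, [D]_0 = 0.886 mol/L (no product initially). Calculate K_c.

Let X = conversion of A.
Concentrations: [A] = 0.346 − 0.346X; [D] = 0.886 − 0.346X; [B] = 0.346X.
At X = 0.571: [A] = 0.148, [D] = 0.688, [B] = 0.198.
K_c = [B] / ([A] [D]) = 1.93 L/mol.

K_c = 1.93 L/mol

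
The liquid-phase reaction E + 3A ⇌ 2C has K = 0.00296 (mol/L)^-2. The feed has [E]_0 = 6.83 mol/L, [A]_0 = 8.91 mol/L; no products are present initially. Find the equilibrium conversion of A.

Let X = conversion of A; extent ξ = 8.91X/3 mol/L.
Concentrations: [E] = 6.83 − 2.97X; [A] = 8.91 − 8.91X; [C] = 5.94X.
K = [C]^2 / ([E] [A]^3).
Setting equal to 0.00296 and solving for X on (0,1) gives X = 0.326.

X = 0.326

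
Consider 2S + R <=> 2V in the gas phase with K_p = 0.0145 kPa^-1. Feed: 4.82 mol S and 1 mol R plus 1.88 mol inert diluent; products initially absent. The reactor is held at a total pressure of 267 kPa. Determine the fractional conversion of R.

Basis: 1 mol R initially; let X = conversion of R. Extent ξ = X.
Moles: n_S = 4.82 − 2X; n_R = 1 − X; n_V = 2X; n_I = 1.88 (inert).
Total moles n_T = 7.7 − X.
y_i = n_i/n_T, p_i = y_i·P. K_p = p_V^2 / (p_S^2 p_R).
Substituting and setting equal to 0.0145 kPa^-1 gives a polynomial in X; the root in (0,1) is X = 0.699.

X = 0.699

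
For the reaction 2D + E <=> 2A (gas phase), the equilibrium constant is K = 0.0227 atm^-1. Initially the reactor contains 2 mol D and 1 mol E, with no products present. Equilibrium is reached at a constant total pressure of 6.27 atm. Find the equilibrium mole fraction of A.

Basis: 2 mol D initially; let X = conversion of D. Extent ξ = X.
Species balance: n_D = 2 − 2X; n_E = 1 − X; n_A = 2X.
Summing: n_T = 3 − X.
Mole fractions y_i = n_i/n_T; K = p_A^2 / (p_D^2 p_E) with p_i = y_i·P.
Equating to 0.0227 atm^-1 and solving on 0 < X < 1: X = 0.170.
Then n_A = 0.339, n_T = 2.83, so y_A = 0.120.

y_A = 0.120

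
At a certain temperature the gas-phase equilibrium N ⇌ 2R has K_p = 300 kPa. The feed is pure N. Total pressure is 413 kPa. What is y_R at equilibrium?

Let X = conversion of N (basis 1 mol N); extent of reaction ξ = X.
Moles: n_N = 1 − X; n_R = 2X.
Summing: n_T = 1 + X.
y_i = n_i/n_T, p_i = y_i·P. K_p = p_R^2 / (p_N).
Substituting and setting equal to 300 kPa gives a polynomial in X; the root in (0,1) is X = 0.392.
Then n_R = 0.784, n_T = 1.39, so y_R = 0.563.

y_R = 0.563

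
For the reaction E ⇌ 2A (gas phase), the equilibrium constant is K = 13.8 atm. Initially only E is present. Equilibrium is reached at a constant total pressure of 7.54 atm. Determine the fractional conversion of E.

X = 0.560

Let X = conversion of E (basis 1 mol E); extent of reaction ξ = X.
Species balance: n_E = 1 − X; n_A = 2X.
Summing: n_T = 1 + X.
y_i = n_i/n_T, p_i = y_i·P. K = p_A^2 / (p_E).
Substituting and setting equal to 13.8 atm gives a polynomial in X; the root in (0,1) is X = 0.560.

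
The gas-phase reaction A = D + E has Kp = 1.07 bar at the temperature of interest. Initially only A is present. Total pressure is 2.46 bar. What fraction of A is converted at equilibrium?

X = 0.551

Basis: 1 mol A initially; let X = conversion of A. Extent ξ = X.
At extent ξ: n_A = 1 − X; n_D = X; n_E = X.
Summing: n_T = 1 + X.
y_i = n_i/n_T, p_i = y_i·P. Kp = p_D p_E / (p_A).
This yields a degree-2 equation in X; solving on (0,1), X = 0.551.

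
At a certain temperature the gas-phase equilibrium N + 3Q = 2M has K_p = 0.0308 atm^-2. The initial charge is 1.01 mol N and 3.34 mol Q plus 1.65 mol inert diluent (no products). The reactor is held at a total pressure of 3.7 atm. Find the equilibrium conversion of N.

X = 0.223

Let X = conversion of N (basis 1.01 mol N); extent of reaction ξ = 1.01X.
At extent ξ: n_N = 1.01 − 1.01X; n_Q = 3.34 − 3.03X; n_M = 2.02X; n_I = 1.65 (inert).
Total moles n_T = 6 − 2.02X.
y_i = n_i/n_T, p_i = y_i·P. K_p = p_M^2 / (p_N p_Q^3).
Equating to 0.0308 atm^-2 and solving on 0 < X < 1: X = 0.223.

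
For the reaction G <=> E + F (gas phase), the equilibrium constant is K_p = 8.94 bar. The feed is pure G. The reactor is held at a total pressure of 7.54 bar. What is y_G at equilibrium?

Let X = conversion of G (basis 1 mol G); extent of reaction ξ = X.
Moles: n_G = 1 − X; n_E = X; n_F = X.
Total moles n_T = 1 + X.
y_i = n_i/n_T, p_i = y_i·P. K_p = p_E p_F / (p_G).
This yields a degree-2 equation in X; solving on (0,1), X = 0.737.
Then n_G = 0.263, n_T = 1.74, so y_G = 0.152.

y_G = 0.152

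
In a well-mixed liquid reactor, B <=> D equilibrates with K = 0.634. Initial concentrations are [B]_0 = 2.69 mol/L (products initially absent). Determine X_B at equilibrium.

Let X = conversion of B; extent ξ = 2.69·X mol/L.
Concentrations: [B] = 2.69 − 2.69X; [D] = 2.69X.
K = [D] / ([B]).
Setting equal to 0.634 and solving for X on (0,1) gives X = 0.388.

X = 0.388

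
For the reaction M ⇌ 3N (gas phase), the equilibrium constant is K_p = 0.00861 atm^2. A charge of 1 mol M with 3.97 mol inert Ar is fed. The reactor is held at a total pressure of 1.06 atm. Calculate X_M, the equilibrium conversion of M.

Take 1 mol M as basis and let X be its fractional conversion, so ξ = X.
Moles: n_M = 1 − X; n_N = 3X; n_I = 3.97 (inert).
Summing: n_T = 4.97 + 2X.
With p_i = (n_i/n_T)P, K_p = p_N^3 / (p_M).
This yields a degree-3 equation in X; solving on (0,1), X = 0.187.

X = 0.187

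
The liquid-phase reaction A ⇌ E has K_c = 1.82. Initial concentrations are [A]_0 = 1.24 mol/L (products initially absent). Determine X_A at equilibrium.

Let X = conversion of A; extent ξ = 1.24·X mol/L.
Concentrations: [A] = 1.24 − 1.24X; [E] = 1.24X.
K_c = [E] / ([A]).
Solving K_c = 1.82 for X ∈ (0,1): X = 0.645.

X = 0.645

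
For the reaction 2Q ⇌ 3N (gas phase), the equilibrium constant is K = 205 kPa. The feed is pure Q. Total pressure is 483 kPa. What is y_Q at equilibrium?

Let X = conversion of Q (basis 1 mol Q); extent of reaction ξ = 0.5X.
Mole table: n_Q = 1 − X; n_N = 1.5X.
Summing: n_T = 1 + 0.5X.
Mole fractions y_i = n_i/n_T; K = p_N^3 / (p_Q^2) with p_i = y_i·P.
Equating to 205 kPa and solving on 0 < X < 1: X = 0.384.
Then n_Q = 0.616, n_T = 1.19, so y_Q = 0.516.

y_Q = 0.516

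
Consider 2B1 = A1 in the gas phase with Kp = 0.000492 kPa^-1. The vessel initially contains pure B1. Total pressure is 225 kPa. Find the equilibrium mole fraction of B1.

y_B1 = 0.909

Take 1 mol B1 as basis and let X be its fractional conversion, so ξ = 0.5X.
Species balance: n_B1 = 1 − X; n_A1 = 0.5X.
Summing: n_T = 1 − 0.5X.
y_i = n_i/n_T, p_i = y_i·P. Kp = p_A1 / (p_B1^2).
Substituting and setting equal to 0.000492 kPa^-1 gives a polynomial in X; the root in (0,1) is X = 0.167.
Then n_B1 = 0.833, n_T = 0.916, so y_B1 = 0.909.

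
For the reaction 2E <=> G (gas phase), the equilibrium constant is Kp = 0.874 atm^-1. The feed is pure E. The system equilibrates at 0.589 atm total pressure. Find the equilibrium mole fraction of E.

y_E = 0.728

Basis: 1 mol E initially; let X = conversion of E. Extent ξ = 0.5X.
Moles: n_E = 1 − X; n_G = 0.5X.
Total moles n_T = 1 − 0.5X.
y_i = n_i/n_T, p_i = y_i·P. Kp = p_G / (p_E^2).
Setting this equal to 0.874 atm^-1 and taking the physical root (0 < X < 1) gives X = 0.428.
Then n_E = 0.572, n_T = 0.786, so y_E = 0.728.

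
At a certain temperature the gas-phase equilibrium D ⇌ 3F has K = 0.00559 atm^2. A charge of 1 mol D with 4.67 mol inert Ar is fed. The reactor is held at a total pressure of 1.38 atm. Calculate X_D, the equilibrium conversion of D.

Basis: 1 mol D initially; let X = conversion of D. Extent ξ = X.
At extent ξ: n_D = 1 − X; n_F = 3X; n_I = 4.67 (inert).
n_T = Σnᵢ = 5.67 + 2X.
With p_i = (n_i/n_T)P, K = p_F^3 / (p_D).
Equating to 0.00559 atm^2 and solving on 0 < X < 1: X = 0.149.

X = 0.149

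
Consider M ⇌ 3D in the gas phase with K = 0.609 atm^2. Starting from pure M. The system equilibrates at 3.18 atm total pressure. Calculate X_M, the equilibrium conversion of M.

X = 0.147

Take 1 mol M as basis and let X be its fractional conversion, so ξ = X.
Moles: n_M = 1 − X; n_D = 3X.
Summing: n_T = 1 + 2X.
y_i = n_i/n_T, p_i = y_i·P. K = p_D^3 / (p_M).
Setting this equal to 0.609 atm^2 and taking the physical root (0 < X < 1) gives X = 0.147.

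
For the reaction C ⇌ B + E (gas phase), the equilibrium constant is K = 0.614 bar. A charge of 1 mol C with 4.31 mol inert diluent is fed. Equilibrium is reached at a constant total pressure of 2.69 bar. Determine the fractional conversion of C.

Basis: 1 mol C initially; let X = conversion of C. Extent ξ = X.
Mole table: n_C = 1 − X; n_B = X; n_E = X; n_I = 4.31 (inert).
n_T = Σnᵢ = 5.31 + X.
With p_i = (n_i/n_T)P, K = p_B p_E / (p_C).
Setting this equal to 0.614 bar and taking the physical root (0 < X < 1) gives X = 0.671.

X = 0.671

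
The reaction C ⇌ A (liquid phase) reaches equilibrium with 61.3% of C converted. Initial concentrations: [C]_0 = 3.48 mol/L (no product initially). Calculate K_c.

K_c = 1.58

Let X = conversion of C.
Concentrations: [C] = 3.48 − 3.48X; [A] = 3.48X.
At X = 0.613: [C] = 1.35, [A] = 2.13.
K_c = [A] / ([C]) = 1.58.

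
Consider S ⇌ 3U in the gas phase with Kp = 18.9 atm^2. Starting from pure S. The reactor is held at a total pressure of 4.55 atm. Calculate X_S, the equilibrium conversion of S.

Take 1 mol S as basis and let X be its fractional conversion, so ξ = X.
Mole table: n_S = 1 − X; n_U = 3X.
Summing: n_T = 1 + 2X.
Mole fractions y_i = n_i/n_T; Kp = p_U^3 / (p_S) with p_i = y_i·P.
This yields a degree-3 equation in X; solving on (0,1), X = 0.404.

X = 0.404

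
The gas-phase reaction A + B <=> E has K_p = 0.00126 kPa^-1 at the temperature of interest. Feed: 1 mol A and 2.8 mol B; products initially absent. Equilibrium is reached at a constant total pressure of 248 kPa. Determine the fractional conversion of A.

X = 0.184

Take 1 mol A as basis and let X be its fractional conversion, so ξ = X.
Mole table: n_A = 1 − X; n_B = 2.8 − X; n_E = X.
Summing: n_T = 3.8 − X.
y_i = n_i/n_T, p_i = y_i·P. K_p = p_E / (p_A p_B).
Substituting and setting equal to 0.00126 kPa^-1 gives a polynomial in X; the root in (0,1) is X = 0.184.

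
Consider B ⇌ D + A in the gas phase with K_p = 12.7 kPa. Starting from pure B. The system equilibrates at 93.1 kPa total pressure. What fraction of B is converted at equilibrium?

X = 0.346

Basis: 1 mol B initially; let X = conversion of B. Extent ξ = X.
Moles: n_B = 1 − X; n_D = X; n_A = X.
Total moles n_T = 1 + X.
With p_i = (n_i/n_T)P, K_p = p_D p_A / (p_B).
Equating to 12.7 kPa and solving on 0 < X < 1: X = 0.346.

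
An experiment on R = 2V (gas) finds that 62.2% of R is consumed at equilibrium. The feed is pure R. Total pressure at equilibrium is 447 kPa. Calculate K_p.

Take 1 mol R as basis and let X be its fractional conversion, so ξ = X.
At extent ξ: n_R = 1 − X; n_V = 2X.
n_T = Σnᵢ = 1 + X.
At X = 0.622: n_R = 0.378, n_V = 1.24, n_T = 1.62.
p_i = (n_i/n_T)·P. K_p = p_V^2 / (p_R) = 1.13e+03 kPa.

K_p = 1.13e+03 kPa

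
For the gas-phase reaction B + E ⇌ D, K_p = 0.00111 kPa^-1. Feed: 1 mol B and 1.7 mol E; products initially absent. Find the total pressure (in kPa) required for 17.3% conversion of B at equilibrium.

P = 312 kPa

Let X = conversion of B (basis 1 mol B); extent of reaction ξ = X.
At extent ξ: n_B = 1 − X; n_E = 1.7 − X; n_D = X.
n_T = Σnᵢ = 2.7 − X.
K_p = p_D / (p_B p_E) with p_i = (n_i/n_T)·P.
At X = 0.173: the mole-fraction product g(X) = Π y_i^ν_i = 0.3462. Since K_p = g(X)·P^{-1}, P = (g/K_p)^(1/1) = (0.3462/0.00111)^(1/1) = 312 kPa.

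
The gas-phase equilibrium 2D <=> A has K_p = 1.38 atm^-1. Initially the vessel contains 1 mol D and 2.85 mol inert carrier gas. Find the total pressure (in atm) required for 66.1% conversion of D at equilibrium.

P = 7.33 atm

Basis: 1 mol D initially; let X = conversion of D. Extent ξ = 0.5X.
At extent ξ: n_D = 1 − X; n_A = 0.5X; n_I = 2.85 (inert).
Total moles n_T = 3.85 − 0.5X.
K_p = p_A / (p_D^2) with p_i = (n_i/n_T)·P.
At X = 0.661: the mole-fraction product g(X) = Π y_i^ν_i = 10.12. Since K_p = g(X)·P^{-1}, P = (g/K_p)^(1/1) = (10.12/1.38)^(1/1) = 7.33 atm.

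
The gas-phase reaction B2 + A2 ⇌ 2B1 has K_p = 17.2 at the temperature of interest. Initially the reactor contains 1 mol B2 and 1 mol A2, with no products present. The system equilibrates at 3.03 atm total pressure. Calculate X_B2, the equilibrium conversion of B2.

Basis: 1 mol B2 initially; let X = conversion of B2. Extent ξ = X.
Species balance: n_B2 = 1 − X; n_A2 = 1 − X; n_B1 = 2X.
n_T stays at 2 (no change in mole number).
With p_i = (n_i/n_T)P, K_p = p_B1^2 / (p_B2 p_A2).
Setting this equal to 17.2 and taking the physical root (0 < X < 1) gives X = 0.675.

X = 0.675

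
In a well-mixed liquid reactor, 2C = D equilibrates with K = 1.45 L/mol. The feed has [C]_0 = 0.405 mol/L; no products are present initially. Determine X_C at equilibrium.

X = 0.410

Let X = conversion of C; extent ξ = 0.405X/2 mol/L.
Concentrations: [C] = 0.405 − 0.405X; [D] = 0.203X.
K = [D] / ([C]^2).
Equating to 1.45 L/mol: the physical root is X = 0.410.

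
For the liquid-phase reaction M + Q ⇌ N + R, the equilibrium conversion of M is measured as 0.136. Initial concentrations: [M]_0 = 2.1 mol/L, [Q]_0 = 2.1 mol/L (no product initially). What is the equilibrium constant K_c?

Let X = conversion of M.
Concentrations: [M] = 2.1 − 2.1X; [Q] = 2.1 − 2.1X; [N] = 2.1X; [R] = 2.1X.
At X = 0.136: [M] = 1.81, [Q] = 1.81, [N] = 0.286, [R] = 0.286.
K_c = [N] [R] / ([M] [Q]) = 0.0248.

K_c = 0.0248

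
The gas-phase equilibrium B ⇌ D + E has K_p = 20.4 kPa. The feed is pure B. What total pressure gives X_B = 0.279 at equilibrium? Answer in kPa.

P = 242 kPa

Basis: 1 mol B initially; let X = conversion of B. Extent ξ = X.
At extent ξ: n_B = 1 − X; n_D = X; n_E = X.
Summing: n_T = 1 + X.
K_p = p_D p_E / (p_B) with p_i = (n_i/n_T)·P.
At X = 0.279: the mole-fraction product g(X) = Π y_i^ν_i = 0.08441. Since K_p = g(X)·P^{1}, P = (K_p/g)^(1/1) = (20.4/0.08441)^(1/1) = 242 kPa.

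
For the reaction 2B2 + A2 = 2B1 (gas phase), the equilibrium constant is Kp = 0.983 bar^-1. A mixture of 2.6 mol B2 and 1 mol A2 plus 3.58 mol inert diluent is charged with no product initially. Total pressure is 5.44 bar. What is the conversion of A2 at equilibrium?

X = 0.503

Take 1 mol A2 as basis and let X be its fractional conversion, so ξ = X.
At extent ξ: n_B2 = 2.6 − 2X; n_A2 = 1 − X; n_B1 = 2X; n_I = 3.58 (inert).
Total moles n_T = 7.18 − X.
Mole fractions y_i = n_i/n_T; Kp = p_B1^2 / (p_B2^2 p_A2) with p_i = y_i·P.
Setting this equal to 0.983 bar^-1 and taking the physical root (0 < X < 1) gives X = 0.503.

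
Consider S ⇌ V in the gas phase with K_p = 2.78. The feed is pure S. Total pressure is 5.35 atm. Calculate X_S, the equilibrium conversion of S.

X = 0.735

Take 1 mol S as basis and let X be its fractional conversion, so ξ = X.
At extent ξ: n_S = 1 − X; n_V = X.
Total moles n_T = 1 (Δν = 0, constant).
With p_i = (n_i/n_T)P, K_p = p_V / (p_S).
Setting this equal to 2.78 and taking the physical root (0 < X < 1) gives X = 0.735.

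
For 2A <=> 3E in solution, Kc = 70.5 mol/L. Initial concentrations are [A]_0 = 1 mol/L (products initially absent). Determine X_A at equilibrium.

X = 0.834

Let X = conversion of A; extent ξ = 1X/2 mol/L.
Concentrations: [A] = 1 − 1X; [E] = 1.5X.
Kc = [E]^3 / ([A]^2).
Solving Kc = 70.5 for X ∈ (0,1): X = 0.834.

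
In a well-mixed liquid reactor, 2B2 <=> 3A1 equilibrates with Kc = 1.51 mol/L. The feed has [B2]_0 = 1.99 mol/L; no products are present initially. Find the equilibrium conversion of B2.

Let X = conversion of B2; extent ξ = 1.99X/2 mol/L.
Concentrations: [B2] = 1.99 − 1.99X; [A1] = 2.98X.
Kc = [A1]^3 / ([B2]^2).
This equals 1.51 at X = 0.422 (the root in 0 < X < 1).

X = 0.422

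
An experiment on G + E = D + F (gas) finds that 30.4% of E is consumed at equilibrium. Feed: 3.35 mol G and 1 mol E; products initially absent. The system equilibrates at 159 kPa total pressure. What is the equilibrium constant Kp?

Kp = 0.0436

Basis: 1 mol E initially; let X = conversion of E. Extent ξ = X.
Species balance: n_G = 3.35 − X; n_E = 1 − X; n_D = X; n_F = X.
Since Δν = 0, n_T = 4.35 throughout.
At X = 0.304: n_G = 3.05, n_E = 0.696, n_D = 0.304, n_F = 0.304, n_T = 4.35.
p_i = (n_i/n_T)·P. Kp = p_D p_F / (p_G p_E) = 0.0436.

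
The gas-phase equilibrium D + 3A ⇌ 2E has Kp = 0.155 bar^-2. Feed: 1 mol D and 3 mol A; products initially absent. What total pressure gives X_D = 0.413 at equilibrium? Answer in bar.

P = 3.72 bar

Take 1 mol D as basis and let X be its fractional conversion, so ξ = X.
At extent ξ: n_D = 1 − X; n_A = 3 − 3X; n_E = 2X.
n_T = Σnᵢ = 4 − 2X.
Kp = p_E^2 / (p_D p_A^3) with p_i = (n_i/n_T)·P.
At X = 0.413: the mole-fraction product g(X) = Π y_i^ν_i = 2.144. Since Kp = g(X)·P^{-2}, P = (g/Kp)^(1/2) = (2.144/0.155)^(1/2) = 3.72 bar.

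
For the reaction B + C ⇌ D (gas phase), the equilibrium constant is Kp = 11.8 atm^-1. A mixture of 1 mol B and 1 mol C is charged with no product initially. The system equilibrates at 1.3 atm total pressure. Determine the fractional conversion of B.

X = 0.753

Basis: 1 mol B initially; let X = conversion of B. Extent ξ = X.
Mole table: n_B = 1 − X; n_C = 1 − X; n_D = X.
Total moles n_T = 2 − X.
y_i = n_i/n_T, p_i = y_i·P. Kp = p_D / (p_B p_C).
Equating to 11.8 atm^-1 and solving on 0 < X < 1: X = 0.753.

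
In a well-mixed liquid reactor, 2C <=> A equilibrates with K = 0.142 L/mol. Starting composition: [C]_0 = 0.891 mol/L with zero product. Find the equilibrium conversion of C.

X = 0.173

Let X = conversion of C; extent ξ = 0.891X/2 mol/L.
Concentrations: [C] = 0.891 − 0.891X; [A] = 0.446X.
K = [A] / ([C]^2).
Equating to 0.142 L/mol: the physical root is X = 0.173.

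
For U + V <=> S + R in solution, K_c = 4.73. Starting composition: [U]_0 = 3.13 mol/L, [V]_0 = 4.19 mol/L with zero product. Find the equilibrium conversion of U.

Let X = conversion of U; extent ξ = 3.13·X mol/L.
Concentrations: [U] = 3.13 − 3.13X; [V] = 4.19 − 3.13X; [S] = 3.13X; [R] = 3.13X.
K_c = [S] [R] / ([U] [V]).
This equals 4.73 at X = 0.775 (the root in 0 < X < 1).

X = 0.775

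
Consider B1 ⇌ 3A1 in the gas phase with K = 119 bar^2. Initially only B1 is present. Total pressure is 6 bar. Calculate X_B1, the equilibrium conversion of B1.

X = 0.616

Take 1 mol B1 as basis and let X be its fractional conversion, so ξ = X.
Moles: n_B1 = 1 − X; n_A1 = 3X.
n_T = Σnᵢ = 1 + 2X.
y_i = n_i/n_T, p_i = y_i·P. K = p_A1^3 / (p_B1).
Substituting and setting equal to 119 bar^2 gives a polynomial in X; the root in (0,1) is X = 0.616.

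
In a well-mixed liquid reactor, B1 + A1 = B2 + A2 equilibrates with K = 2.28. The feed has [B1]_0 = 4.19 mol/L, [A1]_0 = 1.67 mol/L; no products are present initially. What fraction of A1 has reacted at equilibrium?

Let X = conversion of A1; extent ξ = 1.67·X mol/L.
Concentrations: [B1] = 4.19 − 1.67X; [A1] = 1.67 − 1.67X; [B2] = 1.67X; [A2] = 1.67X.
K = [B2] [A2] / ([B1] [A1]).
Solving K = 2.28 for X ∈ (0,1): X = 0.824.

X = 0.824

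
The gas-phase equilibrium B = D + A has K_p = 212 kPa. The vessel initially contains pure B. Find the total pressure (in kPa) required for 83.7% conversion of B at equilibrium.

P = 90.6 kPa

Basis: 1 mol B initially; let X = conversion of B. Extent ξ = X.
Moles: n_B = 1 − X; n_D = X; n_A = X.
n_T = Σnᵢ = 1 + X.
K_p = p_D p_A / (p_B) with p_i = (n_i/n_T)·P.
At X = 0.837: the mole-fraction product g(X) = Π y_i^ν_i = 2.34. Since K_p = g(X)·P^{1}, P = (K_p/g)^(1/1) = (212/2.34)^(1/1) = 90.6 kPa.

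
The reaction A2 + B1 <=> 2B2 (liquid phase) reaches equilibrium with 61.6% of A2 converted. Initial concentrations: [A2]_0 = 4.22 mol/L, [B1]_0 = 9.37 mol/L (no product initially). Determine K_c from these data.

Let X = conversion of A2.
Concentrations: [A2] = 4.22 − 4.22X; [B1] = 9.37 − 4.22X; [B2] = 8.44X.
At X = 0.616: [A2] = 1.62, [B1] = 6.77, [B2] = 5.2.
K_c = [B2]^2 / ([A2] [B1]) = 2.46.

K_c = 2.46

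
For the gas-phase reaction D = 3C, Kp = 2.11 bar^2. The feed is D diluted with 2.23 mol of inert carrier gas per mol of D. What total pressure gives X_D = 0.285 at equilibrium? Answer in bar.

Basis: 1 mol D initially; let X = conversion of D. Extent ξ = X.
Mole table: n_D = 1 − X; n_C = 3X; n_I = 2.23 (inert).
n_T = Σnᵢ = 3.23 + 2X.
Kp = p_C^3 / (p_D) with p_i = (n_i/n_T)·P.
At X = 0.285: the mole-fraction product g(X) = Π y_i^ν_i = 0.06054. Since Kp = g(X)·P^{2}, P = (Kp/g)^(1/2) = (2.11/0.06054)^(1/2) = 5.9 bar.

P = 5.9 bar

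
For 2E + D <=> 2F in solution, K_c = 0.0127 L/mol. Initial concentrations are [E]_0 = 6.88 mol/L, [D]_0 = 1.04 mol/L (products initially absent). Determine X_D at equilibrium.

Let X = conversion of D; extent ξ = 1.04·X mol/L.
Concentrations: [E] = 6.88 − 2.08X; [D] = 1.04 − 1.04X; [F] = 2.08X.
K_c = [F]^2 / ([E]^2 [D]).
Solving K_c = 0.0127 for X ∈ (0,1): X = 0.292.

X = 0.292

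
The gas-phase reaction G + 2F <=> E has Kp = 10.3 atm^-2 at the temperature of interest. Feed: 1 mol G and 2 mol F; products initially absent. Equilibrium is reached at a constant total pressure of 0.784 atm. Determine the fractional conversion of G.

Basis: 1 mol G initially; let X = conversion of G. Extent ξ = X.
Mole table: n_G = 1 − X; n_F = 2 − 2X; n_E = X.
Total moles n_T = 3 − 2X.
Mole fractions y_i = n_i/n_T; Kp = p_E / (p_G p_F^2) with p_i = y_i·P.
This yields a degree-3 equation in X; solving on (0,1), X = 0.573.

X = 0.573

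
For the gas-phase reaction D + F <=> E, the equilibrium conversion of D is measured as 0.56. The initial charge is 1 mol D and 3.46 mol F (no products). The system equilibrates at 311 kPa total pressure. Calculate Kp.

Kp = 0.0055 kPa^-1

Basis: 1 mol D initially; let X = conversion of D. Extent ξ = X.
At extent ξ: n_D = 1 − X; n_F = 3.46 − X; n_E = X.
Total moles n_T = 4.46 − X.
At X = 0.56: n_D = 0.44, n_F = 2.9, n_E = 0.56, n_T = 3.9.
p_i = (n_i/n_T)·P. Kp = p_E / (p_D p_F) = 0.0055 kPa^-1.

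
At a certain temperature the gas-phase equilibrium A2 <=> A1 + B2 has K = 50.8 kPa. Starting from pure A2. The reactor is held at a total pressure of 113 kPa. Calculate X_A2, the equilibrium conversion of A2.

Take 1 mol A2 as basis and let X be its fractional conversion, so ξ = X.
Species balance: n_A2 = 1 − X; n_A1 = X; n_B2 = X.
n_T = Σnᵢ = 1 + X.
y_i = n_i/n_T, p_i = y_i·P. K = p_A1 p_B2 / (p_A2).
Equating to 50.8 kPa and solving on 0 < X < 1: X = 0.557.

X = 0.557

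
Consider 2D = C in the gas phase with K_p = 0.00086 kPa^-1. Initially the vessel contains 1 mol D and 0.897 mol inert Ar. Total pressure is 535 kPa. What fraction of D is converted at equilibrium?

X = 0.275

Basis: 1 mol D initially; let X = conversion of D. Extent ξ = 0.5X.
Moles: n_D = 1 − X; n_C = 0.5X; n_I = 0.897 (inert).
Total moles n_T = 1.9 − 0.5X.
With p_i = (n_i/n_T)P, K_p = p_C / (p_D^2).
This yields a degree-2 equation in X; solving on (0,1), X = 0.275.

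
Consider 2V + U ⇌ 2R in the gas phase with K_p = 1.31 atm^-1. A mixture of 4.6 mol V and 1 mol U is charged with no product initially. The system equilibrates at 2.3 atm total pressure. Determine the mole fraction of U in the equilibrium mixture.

y_U = 0.062

Basis: 1 mol U initially; let X = conversion of U. Extent ξ = X.
Moles: n_V = 4.6 − 2X; n_U = 1 − X; n_R = 2X.
n_T = Σnᵢ = 5.6 − X.
y_i = n_i/n_T, p_i = y_i·P. K_p = p_R^2 / (p_V^2 p_U).
Equating to 1.31 atm^-1 and solving on 0 < X < 1: X = 0.695.
Then n_U = 0.305, n_T = 4.91, so y_U = 0.062.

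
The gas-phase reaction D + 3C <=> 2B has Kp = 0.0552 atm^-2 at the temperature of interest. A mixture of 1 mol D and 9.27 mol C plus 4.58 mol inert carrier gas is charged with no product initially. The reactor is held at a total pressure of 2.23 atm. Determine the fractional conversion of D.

Basis: 1 mol D initially; let X = conversion of D. Extent ξ = X.
Moles: n_D = 1 − X; n_C = 9.27 − 3X; n_B = 2X; n_I = 4.58 (inert).
n_T = Σnᵢ = 14.8 − 2X.
With p_i = (n_i/n_T)P, Kp = p_B^2 / (p_D p_C^3).
Setting this equal to 0.0552 atm^-2 and taking the physical root (0 < X < 1) gives X = 0.351.

X = 0.351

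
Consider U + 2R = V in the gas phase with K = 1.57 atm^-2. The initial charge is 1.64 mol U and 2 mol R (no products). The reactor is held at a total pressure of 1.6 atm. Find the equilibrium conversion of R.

Basis: 2 mol R initially; let X = conversion of R. Extent ξ = X.
At extent ξ: n_U = 1.64 − X; n_R = 2 − 2X; n_V = X.
Summing: n_T = 3.64 − 2X.
Mole fractions y_i = n_i/n_T; K = p_V / (p_U p_R^2) with p_i = y_i·P.
Substituting and setting equal to 1.57 atm^-2 gives a polynomial in X; the root in (0,1) is X = 0.550.

X = 0.550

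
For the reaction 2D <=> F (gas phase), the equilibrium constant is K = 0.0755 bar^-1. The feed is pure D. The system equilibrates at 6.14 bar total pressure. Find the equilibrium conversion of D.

X = 0.408

Let X = conversion of D (basis 1 mol D); extent of reaction ξ = 0.5X.
Species balance: n_D = 1 − X; n_F = 0.5X.
n_T = Σnᵢ = 1 − 0.5X.
With p_i = (n_i/n_T)P, K = p_F / (p_D^2).
Substituting and setting equal to 0.0755 bar^-1 gives a polynomial in X; the root in (0,1) is X = 0.408.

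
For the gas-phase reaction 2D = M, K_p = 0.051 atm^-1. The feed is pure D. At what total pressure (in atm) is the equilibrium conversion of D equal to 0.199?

Basis: 1 mol D initially; let X = conversion of D. Extent ξ = 0.5X.
At extent ξ: n_D = 1 − X; n_M = 0.5X.
n_T = Σnᵢ = 1 − 0.5X.
K_p = p_M / (p_D^2) with p_i = (n_i/n_T)·P.
At X = 0.199: the mole-fraction product g(X) = Π y_i^ν_i = 0.1397. Since K_p = g(X)·P^{-1}, P = (g/K_p)^(1/1) = (0.1397/0.051)^(1/1) = 2.74 atm.

P = 2.74 atm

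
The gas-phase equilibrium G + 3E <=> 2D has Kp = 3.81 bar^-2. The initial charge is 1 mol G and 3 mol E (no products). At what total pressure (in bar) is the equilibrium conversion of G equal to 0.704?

Let X = conversion of G (basis 1 mol G); extent of reaction ξ = X.
Species balance: n_G = 1 − X; n_E = 3 − 3X; n_D = 2X.
Summing: n_T = 4 − 2X.
Kp = p_D^2 / (p_G p_E^3) with p_i = (n_i/n_T)·P.
At X = 0.704: the mole-fraction product g(X) = Π y_i^ν_i = 64.26. Since Kp = g(X)·P^{-2}, P = (g/Kp)^(1/2) = (64.26/3.81)^(1/2) = 4.11 bar.

P = 4.11 bar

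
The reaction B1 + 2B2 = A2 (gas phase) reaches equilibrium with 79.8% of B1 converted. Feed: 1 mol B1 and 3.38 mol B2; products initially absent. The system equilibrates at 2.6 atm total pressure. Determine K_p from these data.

K_p = 1.42 atm^-2

Let X = conversion of B1 (basis 1 mol B1); extent of reaction ξ = X.
Mole table: n_B1 = 1 − X; n_B2 = 3.38 − 2X; n_A2 = X.
Total moles n_T = 4.38 − 2X.
At X = 0.798: n_B1 = 0.202, n_B2 = 1.78, n_A2 = 0.798, n_T = 2.78.
p_i = (n_i/n_T)·P. K_p = p_A2 / (p_B1 p_B2^2) = 1.42 atm^-2.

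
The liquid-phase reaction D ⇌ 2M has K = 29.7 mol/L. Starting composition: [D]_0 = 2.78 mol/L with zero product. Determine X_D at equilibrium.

X = 0.775

Let X = conversion of D; extent ξ = 2.78·X mol/L.
Concentrations: [D] = 2.78 − 2.78X; [M] = 5.56X.
K = [M]^2 / ([D]).
Equating to 29.7 mol/L: the physical root is X = 0.775.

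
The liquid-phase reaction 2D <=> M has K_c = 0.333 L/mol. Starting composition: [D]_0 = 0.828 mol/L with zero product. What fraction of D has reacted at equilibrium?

Let X = conversion of D; extent ξ = 0.828X/2 mol/L.
Concentrations: [D] = 0.828 − 0.828X; [M] = 0.414X.
K_c = [M] / ([D]^2).
Setting equal to 0.333 and solving for X on (0,1) gives X = 0.283.

X = 0.283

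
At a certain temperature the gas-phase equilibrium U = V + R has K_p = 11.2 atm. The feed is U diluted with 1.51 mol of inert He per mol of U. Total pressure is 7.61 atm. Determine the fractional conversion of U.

Let X = conversion of U (basis 1 mol U); extent of reaction ξ = X.
Species balance: n_U = 1 − X; n_V = X; n_R = X; n_I = 1.51 (inert).
Summing: n_T = 2.51 + X.
Mole fractions y_i = n_i/n_T; K_p = p_V p_R / (p_U) with p_i = y_i·P.
This yields a degree-2 equation in X; solving on (0,1), X = 0.853.

X = 0.853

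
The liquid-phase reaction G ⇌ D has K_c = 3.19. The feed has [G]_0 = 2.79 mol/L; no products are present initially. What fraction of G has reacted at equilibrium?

Let X = conversion of G; extent ξ = 2.79·X mol/L.
Concentrations: [G] = 2.79 − 2.79X; [D] = 2.79X.
K_c = [D] / ([G]).
Solving K_c = 3.19 for X ∈ (0,1): X = 0.761.

X = 0.761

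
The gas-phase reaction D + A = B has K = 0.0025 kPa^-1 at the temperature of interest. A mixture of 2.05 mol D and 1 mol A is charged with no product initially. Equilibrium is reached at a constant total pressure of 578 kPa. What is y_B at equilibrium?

Let X = conversion of A (basis 1 mol A); extent of reaction ξ = X.
Mole table: n_D = 2.05 − X; n_A = 1 − X; n_B = X.
Summing: n_T = 3.05 − X.
With p_i = (n_i/n_T)P, K = p_B / (p_D p_A).
Equating to 0.0025 kPa^-1 and solving on 0 < X < 1: X = 0.470.
Then n_B = 0.47, n_T = 2.58, so y_B = 0.182.

y_B = 0.182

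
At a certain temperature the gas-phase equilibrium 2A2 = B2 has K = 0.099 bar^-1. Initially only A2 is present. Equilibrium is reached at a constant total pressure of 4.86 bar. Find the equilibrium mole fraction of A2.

y_A2 = 0.738

Basis: 1 mol A2 initially; let X = conversion of A2. Extent ξ = 0.5X.
Moles: n_A2 = 1 − X; n_B2 = 0.5X.
Summing: n_T = 1 − 0.5X.
With p_i = (n_i/n_T)P, K = p_B2 / (p_A2^2).
Setting this equal to 0.099 bar^-1 and taking the physical root (0 < X < 1) gives X = 0.415.
Then n_A2 = 0.585, n_T = 0.792, so y_A2 = 0.738.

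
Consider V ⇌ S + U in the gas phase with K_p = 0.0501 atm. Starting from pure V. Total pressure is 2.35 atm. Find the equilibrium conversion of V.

Take 1 mol V as basis and let X be its fractional conversion, so ξ = X.
Mole table: n_V = 1 − X; n_S = X; n_U = X.
Total moles n_T = 1 + X.
y_i = n_i/n_T, p_i = y_i·P. K_p = p_S p_U / (p_V).
Equating to 0.0501 atm and solving on 0 < X < 1: X = 0.144.

X = 0.144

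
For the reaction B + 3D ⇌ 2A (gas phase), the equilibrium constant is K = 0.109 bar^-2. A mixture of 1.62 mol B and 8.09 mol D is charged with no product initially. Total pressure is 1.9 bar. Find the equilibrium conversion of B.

X = 0.365

Let X = conversion of B (basis 1.62 mol B); extent of reaction ξ = 1.62X.
Species balance: n_B = 1.62 − 1.62X; n_D = 8.09 − 4.86X; n_A = 3.24X.
Total moles n_T = 9.71 − 3.24X.
y_i = n_i/n_T, p_i = y_i·P. K = p_A^2 / (p_B p_D^3).
Setting this equal to 0.109 bar^-2 and taking the physical root (0 < X < 1) gives X = 0.365.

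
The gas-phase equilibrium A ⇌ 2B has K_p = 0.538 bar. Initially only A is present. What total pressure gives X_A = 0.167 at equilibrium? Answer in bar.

P = 4.69 bar

Let X = conversion of A (basis 1 mol A); extent of reaction ξ = X.
Moles: n_A = 1 − X; n_B = 2X.
Summing: n_T = 1 + X.
K_p = p_B^2 / (p_A) with p_i = (n_i/n_T)·P.
At X = 0.167: the mole-fraction product g(X) = Π y_i^ν_i = 0.1148. Since K_p = g(X)·P^{1}, P = (K_p/g)^(1/1) = (0.538/0.1148)^(1/1) = 4.69 bar.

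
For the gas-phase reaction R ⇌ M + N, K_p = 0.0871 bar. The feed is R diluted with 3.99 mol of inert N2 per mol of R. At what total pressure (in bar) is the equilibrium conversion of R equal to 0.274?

P = 4.43 bar

Take 1 mol R as basis and let X be its fractional conversion, so ξ = X.
Moles: n_R = 1 − X; n_M = X; n_N = X; n_I = 3.99 (inert).
Total moles n_T = 4.99 + X.
K_p = p_M p_N / (p_R) with p_i = (n_i/n_T)·P.
At X = 0.274: the mole-fraction product g(X) = Π y_i^ν_i = 0.01964. Since K_p = g(X)·P^{1}, P = (K_p/g)^(1/1) = (0.0871/0.01964)^(1/1) = 4.43 bar.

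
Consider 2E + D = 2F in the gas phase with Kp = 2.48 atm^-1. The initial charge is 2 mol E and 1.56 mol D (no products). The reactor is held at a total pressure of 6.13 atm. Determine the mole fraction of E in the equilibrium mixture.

Basis: 2 mol E initially; let X = conversion of E. Extent ξ = X.
Species balance: n_E = 2 − 2X; n_D = 1.56 − X; n_F = 2X.
Summing: n_T = 3.56 − X.
y_i = n_i/n_T, p_i = y_i·P. Kp = p_F^2 / (p_E^2 p_D).
This yields a degree-3 equation in X; solving on (0,1), X = 0.683.
Then n_E = 0.634, n_T = 2.88, so y_E = 0.220.

y_E = 0.220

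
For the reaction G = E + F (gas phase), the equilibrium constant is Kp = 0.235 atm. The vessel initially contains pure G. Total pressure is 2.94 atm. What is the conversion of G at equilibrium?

Basis: 1 mol G initially; let X = conversion of G. Extent ξ = X.
Mole table: n_G = 1 − X; n_E = X; n_F = X.
Summing: n_T = 1 + X.
y_i = n_i/n_T, p_i = y_i·P. Kp = p_E p_F / (p_G).
Substituting and setting equal to 0.235 atm gives a polynomial in X; the root in (0,1) is X = 0.272.

X = 0.272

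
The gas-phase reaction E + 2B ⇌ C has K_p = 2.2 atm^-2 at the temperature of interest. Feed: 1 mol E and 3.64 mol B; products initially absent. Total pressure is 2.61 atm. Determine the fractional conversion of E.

X = 0.866

Basis: 1 mol E initially; let X = conversion of E. Extent ξ = X.
At extent ξ: n_E = 1 − X; n_B = 3.64 − 2X; n_C = X.
n_T = Σnᵢ = 4.64 − 2X.
With p_i = (n_i/n_T)P, K_p = p_C / (p_E p_B^2).
Equating to 2.2 atm^-2 and solving on 0 < X < 1: X = 0.866.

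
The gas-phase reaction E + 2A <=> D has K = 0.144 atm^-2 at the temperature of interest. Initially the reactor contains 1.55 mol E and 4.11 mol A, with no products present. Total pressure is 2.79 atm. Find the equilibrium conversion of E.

X = 0.332

Basis: 1.55 mol E initially; let X = conversion of E. Extent ξ = 1.55X.
At extent ξ: n_E = 1.55 − 1.55X; n_A = 4.11 − 3.1X; n_D = 1.55X.
n_T = Σnᵢ = 5.66 − 3.1X.
Mole fractions y_i = n_i/n_T; K = p_D / (p_E p_A^2) with p_i = y_i·P.
Substituting and setting equal to 0.144 atm^-2 gives a polynomial in X; the root in (0,1) is X = 0.332.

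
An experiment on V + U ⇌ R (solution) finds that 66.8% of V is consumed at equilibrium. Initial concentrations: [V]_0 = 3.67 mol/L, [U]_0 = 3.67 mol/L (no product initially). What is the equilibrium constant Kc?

Kc = 1.65 L/mol

Let X = conversion of V.
Concentrations: [V] = 3.67 − 3.67X; [U] = 3.67 − 3.67X; [R] = 3.67X.
At X = 0.668: [V] = 1.22, [U] = 1.22, [R] = 2.45.
Kc = [R] / ([V] [U]) = 1.65 L/mol.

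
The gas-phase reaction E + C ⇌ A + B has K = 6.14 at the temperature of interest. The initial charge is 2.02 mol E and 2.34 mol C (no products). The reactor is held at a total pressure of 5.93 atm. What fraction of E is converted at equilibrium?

X = 0.762

Let X = conversion of E (basis 2.02 mol E); extent of reaction ξ = 2.02X.
Moles: n_E = 2.02 − 2.02X; n_C = 2.34 − 2.02X; n_A = 2.02X; n_B = 2.02X.
Since Δν = 0, n_T = 4.36 throughout.
With p_i = (n_i/n_T)P, K = p_A p_B / (p_E p_C).
This yields a degree-2 equation in X; solving on (0,1), X = 0.762.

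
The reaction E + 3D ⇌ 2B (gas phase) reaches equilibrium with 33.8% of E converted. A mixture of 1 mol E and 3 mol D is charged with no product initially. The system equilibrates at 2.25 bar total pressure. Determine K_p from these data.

K_p = 0.192 bar^-2

Take 1 mol E as basis and let X be its fractional conversion, so ξ = X.
At extent ξ: n_E = 1 − X; n_D = 3 − 3X; n_B = 2X.
Summing: n_T = 4 − 2X.
At X = 0.338: n_E = 0.662, n_D = 1.99, n_B = 0.676, n_T = 3.32.
p_i = (n_i/n_T)·P. K_p = p_B^2 / (p_E p_D^3) = 0.192 bar^-2.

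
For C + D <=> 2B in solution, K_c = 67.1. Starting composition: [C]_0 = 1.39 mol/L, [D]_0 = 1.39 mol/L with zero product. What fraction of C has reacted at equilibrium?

Let X = conversion of C; extent ξ = 1.39·X mol/L.
Concentrations: [C] = 1.39 − 1.39X; [D] = 1.39 − 1.39X; [B] = 2.78X.
K_c = [B]^2 / ([C] [D]).
This equals 67.1 at X = 0.804 (the root in 0 < X < 1).

X = 0.804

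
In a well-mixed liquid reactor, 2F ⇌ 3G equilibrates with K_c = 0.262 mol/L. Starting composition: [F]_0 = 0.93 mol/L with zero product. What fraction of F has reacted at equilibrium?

Let X = conversion of F; extent ξ = 0.93X/2 mol/L.
Concentrations: [F] = 0.93 − 0.93X; [G] = 1.4X.
K_c = [G]^3 / ([F]^2).
Setting equal to 0.262 and solving for X on (0,1) gives X = 0.333.

X = 0.333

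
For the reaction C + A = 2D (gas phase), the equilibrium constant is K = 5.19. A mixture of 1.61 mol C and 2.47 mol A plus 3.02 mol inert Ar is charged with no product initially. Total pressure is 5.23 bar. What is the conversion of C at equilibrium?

X = 0.643

Let X = conversion of C (basis 1.61 mol C); extent of reaction ξ = 1.61X.
At extent ξ: n_C = 1.61 − 1.61X; n_A = 2.47 − 1.61X; n_D = 3.22X; n_I = 3.02 (inert).
Since Δν = 0, n_T = 7.1 throughout.
Mole fractions y_i = n_i/n_T; K = p_D^2 / (p_C p_A) with p_i = y_i·P.
This yields a degree-2 equation in X; solving on (0,1), X = 0.643.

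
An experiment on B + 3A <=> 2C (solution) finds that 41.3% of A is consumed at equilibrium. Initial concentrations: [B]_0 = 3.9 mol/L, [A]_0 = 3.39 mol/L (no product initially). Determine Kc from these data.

Kc = 0.0322 (mol/L)^-2

Let X = conversion of A.
Concentrations: [B] = 3.9 − 1.13X; [A] = 3.39 − 3.39X; [C] = 2.26X.
At X = 0.413: [B] = 3.43, [A] = 1.99, [C] = 0.933.
Kc = [C]^2 / ([B] [A]^3) = 0.0322 (mol/L)^-2.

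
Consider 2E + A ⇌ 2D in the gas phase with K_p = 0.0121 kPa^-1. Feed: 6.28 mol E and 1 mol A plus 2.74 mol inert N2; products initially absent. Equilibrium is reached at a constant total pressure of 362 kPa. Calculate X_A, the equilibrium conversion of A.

X = 0.774

Basis: 1 mol A initially; let X = conversion of A. Extent ξ = X.
Species balance: n_E = 6.28 − 2X; n_A = 1 − X; n_D = 2X; n_I = 2.74 (inert).
n_T = Σnᵢ = 10 − X.
Mole fractions y_i = n_i/n_T; K_p = p_D^2 / (p_E^2 p_A) with p_i = y_i·P.
Setting this equal to 0.0121 kPa^-1 and taking the physical root (0 < X < 1) gives X = 0.774.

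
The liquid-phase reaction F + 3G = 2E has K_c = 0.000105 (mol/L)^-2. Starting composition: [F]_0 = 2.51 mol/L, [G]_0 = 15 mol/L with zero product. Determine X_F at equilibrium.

X = 0.153

Let X = conversion of F; extent ξ = 2.51·X mol/L.
Concentrations: [F] = 2.51 − 2.51X; [G] = 15 − 7.53X; [E] = 5.02X.
K_c = [E]^2 / ([F] [G]^3).
Setting equal to 0.000105 and solving for X on (0,1) gives X = 0.153.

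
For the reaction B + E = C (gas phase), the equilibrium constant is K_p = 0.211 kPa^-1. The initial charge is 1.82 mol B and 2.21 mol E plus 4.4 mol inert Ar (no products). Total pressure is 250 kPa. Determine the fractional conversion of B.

Take 1.82 mol B as basis and let X be its fractional conversion, so ξ = 1.82X.
Mole table: n_B = 1.82 − 1.82X; n_E = 2.21 − 1.82X; n_C = 1.82X; n_I = 4.4 (inert).
Total moles n_T = 8.43 − 1.82X.
With p_i = (n_i/n_T)P, K_p = p_C / (p_B p_E).
Setting this equal to 0.211 kPa^-1 and taking the physical root (0 < X < 1) gives X = 0.839.

X = 0.839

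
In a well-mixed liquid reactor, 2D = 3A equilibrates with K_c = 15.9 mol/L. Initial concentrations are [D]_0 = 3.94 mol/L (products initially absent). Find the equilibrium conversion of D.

X = 0.588

Let X = conversion of D; extent ξ = 3.94X/2 mol/L.
Concentrations: [D] = 3.94 − 3.94X; [A] = 5.91X.
K_c = [A]^3 / ([D]^2).
Solving K_c = 15.9 for X ∈ (0,1): X = 0.588.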